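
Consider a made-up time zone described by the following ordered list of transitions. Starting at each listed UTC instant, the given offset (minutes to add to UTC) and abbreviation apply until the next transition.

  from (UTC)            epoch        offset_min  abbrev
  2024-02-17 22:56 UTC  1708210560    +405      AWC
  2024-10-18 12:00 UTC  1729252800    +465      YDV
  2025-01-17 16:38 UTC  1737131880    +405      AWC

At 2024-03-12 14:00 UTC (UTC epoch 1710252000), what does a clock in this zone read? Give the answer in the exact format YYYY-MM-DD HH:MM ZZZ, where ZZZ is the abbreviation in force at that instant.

Query: 2024-03-12 14:00 UTC
Rule 1/3 (AWC, +06:45): 2024-02-17 22:56 UTC ≤ query < 2024-10-18 12:00 UTC
14·60 + 0 + 405 = 1245 min
1245 = 0·1440 + 1245; 1245 = 20·60 + 45 → 20:45, same day
→ 2024-03-12 20:45 AWC

2024-03-12 20:45 AWC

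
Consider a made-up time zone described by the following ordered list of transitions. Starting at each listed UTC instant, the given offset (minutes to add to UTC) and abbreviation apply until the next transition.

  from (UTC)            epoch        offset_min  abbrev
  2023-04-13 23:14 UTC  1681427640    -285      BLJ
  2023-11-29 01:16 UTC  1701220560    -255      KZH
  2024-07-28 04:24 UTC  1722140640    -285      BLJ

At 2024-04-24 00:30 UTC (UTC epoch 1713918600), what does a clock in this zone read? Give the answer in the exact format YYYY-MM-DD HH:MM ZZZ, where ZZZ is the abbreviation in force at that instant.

2024-04-23 20:15 KZH

Query: 2024-04-24 00:30 UTC
Rule 2/3 (KZH, -04:15): 2023-11-29 01:16 UTC ≤ query < 2024-07-28 04:24 UTC
0·60 + 30 - 255 = -225 min
-225 = -1·1440 + 1215; 1215 = 20·60 + 15 → 20:15, 2024-04-24 - 1 day = 2024-04-23
→ 2024-04-23 20:15 KZH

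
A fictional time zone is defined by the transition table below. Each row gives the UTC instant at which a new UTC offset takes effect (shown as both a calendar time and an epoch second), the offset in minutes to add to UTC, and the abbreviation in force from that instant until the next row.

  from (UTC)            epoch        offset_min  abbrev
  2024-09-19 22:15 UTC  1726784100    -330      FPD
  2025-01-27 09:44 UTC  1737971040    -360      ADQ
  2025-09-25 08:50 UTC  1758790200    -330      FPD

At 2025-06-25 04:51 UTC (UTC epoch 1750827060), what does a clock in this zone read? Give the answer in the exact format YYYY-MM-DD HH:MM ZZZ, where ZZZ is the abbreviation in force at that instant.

Query: 2025-06-25 04:51 UTC
Rule 2/3 (ADQ, -06:00): 2025-01-27 09:44 UTC ≤ query < 2025-09-25 08:50 UTC
4·60 + 51 - 360 = -69 min
-69 = -1·1440 + 1371; 1371 = 22·60 + 51 → 22:51, 2025-06-25 - 1 day = 2025-06-24
→ 2025-06-24 22:51 ADQ

2025-06-24 22:51 ADQ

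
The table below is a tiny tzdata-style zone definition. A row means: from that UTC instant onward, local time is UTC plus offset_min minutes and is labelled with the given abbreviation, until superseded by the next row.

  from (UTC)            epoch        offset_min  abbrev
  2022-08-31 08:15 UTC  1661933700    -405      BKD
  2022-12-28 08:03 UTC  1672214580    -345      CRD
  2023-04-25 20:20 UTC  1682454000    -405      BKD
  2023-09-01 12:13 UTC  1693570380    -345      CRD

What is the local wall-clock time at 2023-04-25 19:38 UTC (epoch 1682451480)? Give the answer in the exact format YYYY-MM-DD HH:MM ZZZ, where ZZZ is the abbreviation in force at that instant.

Query: 2023-04-25 19:38 UTC
Rule 2/4 (CRD, -05:45): 2022-12-28 08:03 UTC ≤ query < 2023-04-25 20:20 UTC
19·60 + 38 - 345 = 833 min
833 = 0·1440 + 833; 833 = 13·60 + 53 → 13:53, same day
→ 2023-04-25 13:53 CRD

2023-04-25 13:53 CRD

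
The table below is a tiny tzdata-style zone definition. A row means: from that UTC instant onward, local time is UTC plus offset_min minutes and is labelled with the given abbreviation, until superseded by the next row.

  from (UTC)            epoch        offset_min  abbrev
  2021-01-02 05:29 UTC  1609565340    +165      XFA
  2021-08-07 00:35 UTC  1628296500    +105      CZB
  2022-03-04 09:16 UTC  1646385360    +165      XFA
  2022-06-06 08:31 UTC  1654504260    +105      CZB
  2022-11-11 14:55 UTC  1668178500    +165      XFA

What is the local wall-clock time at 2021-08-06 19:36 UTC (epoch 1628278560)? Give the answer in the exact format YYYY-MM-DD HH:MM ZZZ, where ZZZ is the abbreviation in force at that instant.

2021-08-06 22:21 XFA

Query: 2021-08-06 19:36 UTC
Rule 1/5 (XFA, +02:45): 2021-01-02 05:29 UTC ≤ query < 2021-08-07 00:35 UTC
19·60 + 36 + 165 = 1341 min
1341 = 0·1440 + 1341; 1341 = 22·60 + 21 → 22:21, same day
→ 2021-08-06 22:21 XFA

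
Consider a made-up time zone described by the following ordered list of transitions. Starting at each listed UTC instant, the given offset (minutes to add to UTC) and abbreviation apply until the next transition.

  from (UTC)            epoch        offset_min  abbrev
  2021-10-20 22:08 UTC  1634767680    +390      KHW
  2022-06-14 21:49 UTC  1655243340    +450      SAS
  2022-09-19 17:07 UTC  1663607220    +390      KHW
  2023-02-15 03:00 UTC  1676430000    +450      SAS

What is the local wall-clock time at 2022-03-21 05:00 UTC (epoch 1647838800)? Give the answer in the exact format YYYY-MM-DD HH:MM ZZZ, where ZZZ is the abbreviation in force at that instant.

2022-03-21 11:30 KHW

Query: 2022-03-21 05:00 UTC
Rule 1/4 (KHW, +06:30): 2021-10-20 22:08 UTC ≤ query < 2022-06-14 21:49 UTC
5·60 + 0 + 390 = 690 min
690 = 0·1440 + 690; 690 = 11·60 + 30 → 11:30, same day
→ 2022-03-21 11:30 KHW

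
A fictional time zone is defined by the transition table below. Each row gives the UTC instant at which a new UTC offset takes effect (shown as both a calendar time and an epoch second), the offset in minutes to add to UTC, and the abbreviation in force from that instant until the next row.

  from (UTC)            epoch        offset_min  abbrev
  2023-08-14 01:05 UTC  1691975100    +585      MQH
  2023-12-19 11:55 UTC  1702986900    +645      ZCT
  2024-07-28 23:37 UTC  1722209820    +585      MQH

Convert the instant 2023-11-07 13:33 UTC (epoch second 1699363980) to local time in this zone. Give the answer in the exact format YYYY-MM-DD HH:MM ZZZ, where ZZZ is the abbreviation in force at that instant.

Query: 2023-11-07 13:33 UTC
Rule 1/3 (MQH, +09:45): 2023-08-14 01:05 UTC ≤ query < 2023-12-19 11:55 UTC
13·60 + 33 + 585 = 1398 min
1398 = 0·1440 + 1398; 1398 = 23·60 + 18 → 23:18, same day
→ 2023-11-07 23:18 MQH

2023-11-07 23:18 MQH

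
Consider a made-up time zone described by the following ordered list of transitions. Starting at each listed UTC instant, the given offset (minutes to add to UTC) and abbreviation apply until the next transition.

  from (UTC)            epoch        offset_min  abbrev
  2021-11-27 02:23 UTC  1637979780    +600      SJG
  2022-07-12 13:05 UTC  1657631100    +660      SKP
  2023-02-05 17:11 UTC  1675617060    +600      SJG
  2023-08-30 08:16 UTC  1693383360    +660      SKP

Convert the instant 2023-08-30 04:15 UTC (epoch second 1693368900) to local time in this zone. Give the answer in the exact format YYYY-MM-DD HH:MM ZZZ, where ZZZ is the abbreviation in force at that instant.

Query: 2023-08-30 04:15 UTC
Rule 3/4 (SJG, +10:00): 2023-02-05 17:11 UTC ≤ query < 2023-08-30 08:16 UTC
4·60 + 15 + 600 = 855 min
855 = 0·1440 + 855; 855 = 14·60 + 15 → 14:15, same day
→ 2023-08-30 14:15 SJG

2023-08-30 14:15 SJG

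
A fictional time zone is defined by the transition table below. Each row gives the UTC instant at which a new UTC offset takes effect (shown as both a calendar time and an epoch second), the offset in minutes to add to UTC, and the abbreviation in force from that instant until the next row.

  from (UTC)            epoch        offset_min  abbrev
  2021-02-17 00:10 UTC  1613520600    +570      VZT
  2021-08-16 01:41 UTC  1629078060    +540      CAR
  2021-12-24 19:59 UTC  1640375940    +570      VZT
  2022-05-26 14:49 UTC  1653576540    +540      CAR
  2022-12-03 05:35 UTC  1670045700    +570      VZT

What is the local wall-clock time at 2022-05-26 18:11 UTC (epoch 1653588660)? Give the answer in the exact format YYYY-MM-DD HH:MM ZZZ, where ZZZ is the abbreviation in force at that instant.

Query: 2022-05-26 18:11 UTC
Rule 4/5 (CAR, +09:00): 2022-05-26 14:49 UTC ≤ query < 2022-12-03 05:35 UTC
18·60 + 11 + 540 = 1631 min
1631 = 1·1440 + 191; 191 = 3·60 + 11 → 03:11, 2022-05-26 + 1 day = 2022-05-27
→ 2022-05-27 03:11 CAR

2022-05-27 03:11 CAR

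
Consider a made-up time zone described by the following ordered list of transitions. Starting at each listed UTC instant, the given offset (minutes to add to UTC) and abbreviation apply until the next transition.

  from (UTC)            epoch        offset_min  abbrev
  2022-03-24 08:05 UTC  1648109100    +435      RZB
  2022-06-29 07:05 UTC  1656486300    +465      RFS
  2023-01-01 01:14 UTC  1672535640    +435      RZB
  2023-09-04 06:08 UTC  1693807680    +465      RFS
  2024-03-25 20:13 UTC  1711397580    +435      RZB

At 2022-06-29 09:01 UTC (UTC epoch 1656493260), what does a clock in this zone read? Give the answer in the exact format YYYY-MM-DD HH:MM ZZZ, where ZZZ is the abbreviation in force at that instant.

Query: 2022-06-29 09:01 UTC
Rule 2/5 (RFS, +07:45): 2022-06-29 07:05 UTC ≤ query < 2023-01-01 01:14 UTC
9·60 + 1 + 465 = 1006 min
1006 = 0·1440 + 1006; 1006 = 16·60 + 46 → 16:46, same day
→ 2022-06-29 16:46 RFS

2022-06-29 16:46 RFS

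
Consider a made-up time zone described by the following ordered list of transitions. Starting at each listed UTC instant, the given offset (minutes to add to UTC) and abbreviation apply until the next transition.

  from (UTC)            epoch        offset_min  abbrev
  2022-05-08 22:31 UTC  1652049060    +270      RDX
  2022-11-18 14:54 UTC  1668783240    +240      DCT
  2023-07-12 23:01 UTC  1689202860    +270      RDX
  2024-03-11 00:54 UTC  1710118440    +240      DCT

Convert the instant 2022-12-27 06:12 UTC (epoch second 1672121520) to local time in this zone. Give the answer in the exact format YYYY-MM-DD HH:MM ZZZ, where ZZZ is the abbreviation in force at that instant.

Query: 2022-12-27 06:12 UTC
Rule 2/4 (DCT, +04:00): 2022-11-18 14:54 UTC ≤ query < 2023-07-12 23:01 UTC
6·60 + 12 + 240 = 612 min
612 = 0·1440 + 612; 612 = 10·60 + 12 → 10:12, same day
→ 2022-12-27 10:12 DCT

2022-12-27 10:12 DCT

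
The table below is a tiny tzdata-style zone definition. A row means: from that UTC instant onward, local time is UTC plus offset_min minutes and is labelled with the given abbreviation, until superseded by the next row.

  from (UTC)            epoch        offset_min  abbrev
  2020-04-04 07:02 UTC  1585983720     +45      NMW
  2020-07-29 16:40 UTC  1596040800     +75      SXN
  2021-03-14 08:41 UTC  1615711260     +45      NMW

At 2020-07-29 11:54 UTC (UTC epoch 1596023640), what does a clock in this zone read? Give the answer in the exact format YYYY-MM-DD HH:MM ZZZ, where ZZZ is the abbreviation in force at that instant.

2020-07-29 12:39 NMW

Query: 2020-07-29 11:54 UTC
Rule 1/3 (NMW, +00:45): 2020-04-04 07:02 UTC ≤ query < 2020-07-29 16:40 UTC
11·60 + 54 + 45 = 759 min
759 = 0·1440 + 759; 759 = 12·60 + 39 → 12:39, same day
→ 2020-07-29 12:39 NMW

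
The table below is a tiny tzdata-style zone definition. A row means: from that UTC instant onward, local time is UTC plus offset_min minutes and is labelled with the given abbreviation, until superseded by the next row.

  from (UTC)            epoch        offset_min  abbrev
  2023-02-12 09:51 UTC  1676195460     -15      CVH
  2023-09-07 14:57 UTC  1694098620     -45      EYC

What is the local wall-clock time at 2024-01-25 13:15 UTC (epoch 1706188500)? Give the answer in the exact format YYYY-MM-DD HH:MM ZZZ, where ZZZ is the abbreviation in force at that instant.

2024-01-25 12:30 EYC

Query: 2024-01-25 13:15 UTC
Rule 2/2 (EYC, -00:45): 2023-09-07 14:57 UTC ≤ query < +∞
13·60 + 15 - 45 = 750 min
750 = 0·1440 + 750; 750 = 12·60 + 30 → 12:30, same day
→ 2024-01-25 12:30 EYC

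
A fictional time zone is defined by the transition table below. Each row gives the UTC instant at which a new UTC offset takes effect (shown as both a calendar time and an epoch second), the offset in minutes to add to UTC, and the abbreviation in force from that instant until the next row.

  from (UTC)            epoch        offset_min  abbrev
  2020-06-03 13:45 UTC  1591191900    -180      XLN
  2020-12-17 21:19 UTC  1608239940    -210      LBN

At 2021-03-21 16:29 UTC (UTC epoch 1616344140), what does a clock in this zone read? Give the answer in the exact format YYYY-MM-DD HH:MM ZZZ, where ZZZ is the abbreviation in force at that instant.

2021-03-21 12:59 LBN

Query: 2021-03-21 16:29 UTC
Rule 2/2 (LBN, -03:30): 2020-12-17 21:19 UTC ≤ query < +∞
16·60 + 29 - 210 = 779 min
779 = 0·1440 + 779; 779 = 12·60 + 59 → 12:59, same day
→ 2021-03-21 12:59 LBN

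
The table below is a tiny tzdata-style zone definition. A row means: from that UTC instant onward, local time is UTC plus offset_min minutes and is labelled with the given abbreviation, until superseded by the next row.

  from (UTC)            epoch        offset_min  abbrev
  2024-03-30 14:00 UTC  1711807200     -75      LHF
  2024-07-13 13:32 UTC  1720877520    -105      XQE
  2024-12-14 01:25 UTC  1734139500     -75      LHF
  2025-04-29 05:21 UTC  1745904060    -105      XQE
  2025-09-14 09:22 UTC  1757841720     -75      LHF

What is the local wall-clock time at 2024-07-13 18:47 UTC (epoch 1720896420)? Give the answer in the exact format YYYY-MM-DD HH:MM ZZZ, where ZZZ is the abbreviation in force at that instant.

2024-07-13 17:02 XQE

Query: 2024-07-13 18:47 UTC
Rule 2/5 (XQE, -01:45): 2024-07-13 13:32 UTC ≤ query < 2024-12-14 01:25 UTC
18·60 + 47 - 105 = 1022 min
1022 = 0·1440 + 1022; 1022 = 17·60 + 2 → 17:02, same day
→ 2024-07-13 17:02 XQE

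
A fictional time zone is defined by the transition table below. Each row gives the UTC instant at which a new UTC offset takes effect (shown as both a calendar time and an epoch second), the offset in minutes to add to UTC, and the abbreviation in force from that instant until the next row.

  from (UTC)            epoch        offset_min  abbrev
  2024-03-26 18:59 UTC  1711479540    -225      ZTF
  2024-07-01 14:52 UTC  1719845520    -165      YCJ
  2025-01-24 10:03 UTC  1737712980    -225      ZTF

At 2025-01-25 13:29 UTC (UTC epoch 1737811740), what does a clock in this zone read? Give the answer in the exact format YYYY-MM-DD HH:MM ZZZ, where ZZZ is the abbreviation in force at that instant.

2025-01-25 09:44 ZTF

Query: 2025-01-25 13:29 UTC
Rule 3/3 (ZTF, -03:45): 2025-01-24 10:03 UTC ≤ query < +∞
13·60 + 29 - 225 = 584 min
584 = 0·1440 + 584; 584 = 9·60 + 44 → 09:44, same day
→ 2025-01-25 09:44 ZTF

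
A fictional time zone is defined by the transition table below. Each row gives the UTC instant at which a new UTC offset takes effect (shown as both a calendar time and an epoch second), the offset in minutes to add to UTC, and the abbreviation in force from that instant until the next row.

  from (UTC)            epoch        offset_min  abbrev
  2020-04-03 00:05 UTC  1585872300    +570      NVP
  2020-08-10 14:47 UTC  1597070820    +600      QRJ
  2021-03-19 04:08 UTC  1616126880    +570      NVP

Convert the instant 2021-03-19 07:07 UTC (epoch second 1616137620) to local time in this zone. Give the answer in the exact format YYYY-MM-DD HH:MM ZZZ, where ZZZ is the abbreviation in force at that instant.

2021-03-19 16:37 NVP

Query: 2021-03-19 07:07 UTC
Rule 3/3 (NVP, +09:30): 2021-03-19 04:08 UTC ≤ query < +∞
7·60 + 7 + 570 = 997 min
997 = 0·1440 + 997; 997 = 16·60 + 37 → 16:37, same day
→ 2021-03-19 16:37 NVP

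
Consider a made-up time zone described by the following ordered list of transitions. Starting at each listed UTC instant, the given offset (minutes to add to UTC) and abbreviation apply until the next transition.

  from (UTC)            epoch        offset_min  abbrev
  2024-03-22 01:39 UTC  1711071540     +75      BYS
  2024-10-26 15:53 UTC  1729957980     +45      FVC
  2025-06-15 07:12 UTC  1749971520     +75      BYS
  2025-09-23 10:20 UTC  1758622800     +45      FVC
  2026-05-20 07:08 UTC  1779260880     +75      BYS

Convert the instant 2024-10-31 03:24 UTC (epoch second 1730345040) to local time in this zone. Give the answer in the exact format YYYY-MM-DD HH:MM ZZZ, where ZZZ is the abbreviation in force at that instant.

2024-10-31 04:09 FVC

Query: 2024-10-31 03:24 UTC
Rule 2/5 (FVC, +00:45): 2024-10-26 15:53 UTC ≤ query < 2025-06-15 07:12 UTC
3·60 + 24 + 45 = 249 min
249 = 0·1440 + 249; 249 = 4·60 + 9 → 04:09, same day
→ 2024-10-31 04:09 FVC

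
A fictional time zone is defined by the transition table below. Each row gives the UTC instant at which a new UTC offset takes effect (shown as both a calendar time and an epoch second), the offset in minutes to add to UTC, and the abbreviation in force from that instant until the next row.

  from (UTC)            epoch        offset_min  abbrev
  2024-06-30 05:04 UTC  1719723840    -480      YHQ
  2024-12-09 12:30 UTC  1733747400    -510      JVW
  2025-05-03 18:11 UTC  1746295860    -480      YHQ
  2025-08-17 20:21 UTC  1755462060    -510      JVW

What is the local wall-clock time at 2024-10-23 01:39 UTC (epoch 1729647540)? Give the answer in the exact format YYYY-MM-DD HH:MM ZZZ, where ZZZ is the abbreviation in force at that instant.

Query: 2024-10-23 01:39 UTC
Rule 1/4 (YHQ, -08:00): 2024-06-30 05:04 UTC ≤ query < 2024-12-09 12:30 UTC
1·60 + 39 - 480 = -381 min
-381 = -1·1440 + 1059; 1059 = 17·60 + 39 → 17:39, 2024-10-23 - 1 day = 2024-10-22
→ 2024-10-22 17:39 YHQ

2024-10-22 17:39 YHQ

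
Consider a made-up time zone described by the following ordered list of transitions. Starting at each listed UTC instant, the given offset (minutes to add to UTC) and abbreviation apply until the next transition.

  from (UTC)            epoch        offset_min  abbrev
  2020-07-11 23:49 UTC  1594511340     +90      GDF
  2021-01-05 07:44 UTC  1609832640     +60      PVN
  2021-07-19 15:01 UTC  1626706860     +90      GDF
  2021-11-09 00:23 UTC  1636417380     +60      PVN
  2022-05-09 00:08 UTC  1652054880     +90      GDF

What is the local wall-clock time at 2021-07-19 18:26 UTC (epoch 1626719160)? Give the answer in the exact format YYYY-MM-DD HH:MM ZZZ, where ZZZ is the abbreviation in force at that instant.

Query: 2021-07-19 18:26 UTC
Rule 3/5 (GDF, +01:30): 2021-07-19 15:01 UTC ≤ query < 2021-11-09 00:23 UTC
18·60 + 26 + 90 = 1196 min
1196 = 0·1440 + 1196; 1196 = 19·60 + 56 → 19:56, same day
→ 2021-07-19 19:56 GDF

2021-07-19 19:56 GDF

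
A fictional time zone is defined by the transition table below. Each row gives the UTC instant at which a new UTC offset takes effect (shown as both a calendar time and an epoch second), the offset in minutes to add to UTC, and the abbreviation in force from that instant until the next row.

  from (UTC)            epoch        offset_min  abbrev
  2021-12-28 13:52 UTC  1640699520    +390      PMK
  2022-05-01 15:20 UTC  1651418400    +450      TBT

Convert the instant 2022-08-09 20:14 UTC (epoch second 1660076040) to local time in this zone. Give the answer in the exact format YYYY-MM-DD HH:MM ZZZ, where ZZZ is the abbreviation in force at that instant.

Query: 2022-08-09 20:14 UTC
Rule 2/2 (TBT, +07:30): 2022-05-01 15:20 UTC ≤ query < +∞
20·60 + 14 + 450 = 1664 min
1664 = 1·1440 + 224; 224 = 3·60 + 44 → 03:44, 2022-08-09 + 1 day = 2022-08-10
→ 2022-08-10 03:44 TBT

2022-08-10 03:44 TBT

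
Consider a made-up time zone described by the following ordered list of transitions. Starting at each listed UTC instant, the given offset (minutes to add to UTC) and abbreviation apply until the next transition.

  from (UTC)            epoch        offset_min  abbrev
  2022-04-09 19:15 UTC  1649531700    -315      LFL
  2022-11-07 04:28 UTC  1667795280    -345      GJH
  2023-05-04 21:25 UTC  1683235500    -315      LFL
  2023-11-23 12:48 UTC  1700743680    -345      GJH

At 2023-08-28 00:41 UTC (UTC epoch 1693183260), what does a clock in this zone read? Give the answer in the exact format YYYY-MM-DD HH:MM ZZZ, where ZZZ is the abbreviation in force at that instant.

2023-08-27 19:26 LFL

Query: 2023-08-28 00:41 UTC
Rule 3/4 (LFL, -05:15): 2023-05-04 21:25 UTC ≤ query < 2023-11-23 12:48 UTC
0·60 + 41 - 315 = -274 min
-274 = -1·1440 + 1166; 1166 = 19·60 + 26 → 19:26, 2023-08-28 - 1 day = 2023-08-27
→ 2023-08-27 19:26 LFL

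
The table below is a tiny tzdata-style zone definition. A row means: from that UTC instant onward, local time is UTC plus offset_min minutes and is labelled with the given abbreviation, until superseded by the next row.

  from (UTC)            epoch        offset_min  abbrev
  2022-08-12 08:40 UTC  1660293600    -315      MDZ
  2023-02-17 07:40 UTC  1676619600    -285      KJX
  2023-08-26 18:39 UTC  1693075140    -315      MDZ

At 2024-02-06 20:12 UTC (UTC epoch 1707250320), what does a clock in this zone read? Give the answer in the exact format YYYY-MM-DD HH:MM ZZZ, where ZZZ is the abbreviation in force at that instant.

2024-02-06 14:57 MDZ

Query: 2024-02-06 20:12 UTC
Rule 3/3 (MDZ, -05:15): 2023-08-26 18:39 UTC ≤ query < +∞
20·60 + 12 - 315 = 897 min
897 = 0·1440 + 897; 897 = 14·60 + 57 → 14:57, same day
→ 2024-02-06 14:57 MDZ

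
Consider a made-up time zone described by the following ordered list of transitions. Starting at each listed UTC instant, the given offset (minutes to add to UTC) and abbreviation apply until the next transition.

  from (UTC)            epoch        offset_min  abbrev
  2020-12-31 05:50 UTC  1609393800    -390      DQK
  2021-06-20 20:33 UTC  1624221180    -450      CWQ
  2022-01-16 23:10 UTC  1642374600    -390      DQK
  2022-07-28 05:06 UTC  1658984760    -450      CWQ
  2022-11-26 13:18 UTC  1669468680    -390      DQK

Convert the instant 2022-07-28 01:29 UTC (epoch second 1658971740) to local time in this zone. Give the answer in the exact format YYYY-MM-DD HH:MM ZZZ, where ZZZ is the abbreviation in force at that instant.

2022-07-27 18:59 DQK

Query: 2022-07-28 01:29 UTC
Rule 3/5 (DQK, -06:30): 2022-01-16 23:10 UTC ≤ query < 2022-07-28 05:06 UTC
1·60 + 29 - 390 = -301 min
-301 = -1·1440 + 1139; 1139 = 18·60 + 59 → 18:59, 2022-07-28 - 1 day = 2022-07-27
→ 2022-07-27 18:59 DQK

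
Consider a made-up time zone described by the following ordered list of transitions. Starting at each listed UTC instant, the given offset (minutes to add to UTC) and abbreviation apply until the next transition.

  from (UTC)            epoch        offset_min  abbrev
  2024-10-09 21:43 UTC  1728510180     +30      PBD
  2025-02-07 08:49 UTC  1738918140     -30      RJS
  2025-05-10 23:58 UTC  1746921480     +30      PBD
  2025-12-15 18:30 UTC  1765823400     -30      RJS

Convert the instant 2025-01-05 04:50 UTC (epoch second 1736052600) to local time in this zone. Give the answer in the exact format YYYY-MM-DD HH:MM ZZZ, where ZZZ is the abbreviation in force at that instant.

Query: 2025-01-05 04:50 UTC
Rule 1/4 (PBD, +00:30): 2024-10-09 21:43 UTC ≤ query < 2025-02-07 08:49 UTC
4·60 + 50 + 30 = 320 min
320 = 0·1440 + 320; 320 = 5·60 + 20 → 05:20, same day
→ 2025-01-05 05:20 PBD

2025-01-05 05:20 PBD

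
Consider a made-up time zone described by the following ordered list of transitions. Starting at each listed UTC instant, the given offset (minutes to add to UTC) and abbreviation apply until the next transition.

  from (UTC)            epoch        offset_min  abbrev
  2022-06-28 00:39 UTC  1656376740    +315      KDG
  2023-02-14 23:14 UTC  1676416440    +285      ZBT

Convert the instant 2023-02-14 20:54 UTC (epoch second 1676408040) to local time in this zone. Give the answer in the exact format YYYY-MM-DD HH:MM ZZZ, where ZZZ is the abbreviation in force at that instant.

2023-02-15 02:09 KDG

Query: 2023-02-14 20:54 UTC
Rule 1/2 (KDG, +05:15): 2022-06-28 00:39 UTC ≤ query < 2023-02-14 23:14 UTC
20·60 + 54 + 315 = 1569 min
1569 = 1·1440 + 129; 129 = 2·60 + 9 → 02:09, 2023-02-14 + 1 day = 2023-02-15
→ 2023-02-15 02:09 KDG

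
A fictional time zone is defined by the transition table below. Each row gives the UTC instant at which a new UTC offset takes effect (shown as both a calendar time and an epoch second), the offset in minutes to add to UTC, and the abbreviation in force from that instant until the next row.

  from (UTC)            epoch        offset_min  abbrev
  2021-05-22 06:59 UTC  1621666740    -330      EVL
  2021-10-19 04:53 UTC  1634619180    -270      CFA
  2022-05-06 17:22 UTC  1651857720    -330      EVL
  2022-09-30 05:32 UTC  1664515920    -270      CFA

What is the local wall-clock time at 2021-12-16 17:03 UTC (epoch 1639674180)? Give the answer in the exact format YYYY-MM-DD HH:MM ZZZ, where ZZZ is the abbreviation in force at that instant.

Query: 2021-12-16 17:03 UTC
Rule 2/4 (CFA, -04:30): 2021-10-19 04:53 UTC ≤ query < 2022-05-06 17:22 UTC
17·60 + 3 - 270 = 753 min
753 = 0·1440 + 753; 753 = 12·60 + 33 → 12:33, same day
→ 2021-12-16 12:33 CFA

2021-12-16 12:33 CFA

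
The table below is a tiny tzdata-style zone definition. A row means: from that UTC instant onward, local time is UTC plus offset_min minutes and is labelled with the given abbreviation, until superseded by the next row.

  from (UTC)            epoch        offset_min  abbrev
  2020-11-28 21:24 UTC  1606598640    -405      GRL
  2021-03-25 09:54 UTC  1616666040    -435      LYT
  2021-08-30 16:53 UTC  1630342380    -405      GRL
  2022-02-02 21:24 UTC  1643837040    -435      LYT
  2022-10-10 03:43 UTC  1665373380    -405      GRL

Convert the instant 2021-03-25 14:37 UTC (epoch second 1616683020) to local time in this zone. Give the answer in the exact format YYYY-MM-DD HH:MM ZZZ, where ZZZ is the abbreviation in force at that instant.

Query: 2021-03-25 14:37 UTC
Rule 2/5 (LYT, -07:15): 2021-03-25 09:54 UTC ≤ query < 2021-08-30 16:53 UTC
14·60 + 37 - 435 = 442 min
442 = 0·1440 + 442; 442 = 7·60 + 22 → 07:22, same day
→ 2021-03-25 07:22 LYT

2021-03-25 07:22 LYT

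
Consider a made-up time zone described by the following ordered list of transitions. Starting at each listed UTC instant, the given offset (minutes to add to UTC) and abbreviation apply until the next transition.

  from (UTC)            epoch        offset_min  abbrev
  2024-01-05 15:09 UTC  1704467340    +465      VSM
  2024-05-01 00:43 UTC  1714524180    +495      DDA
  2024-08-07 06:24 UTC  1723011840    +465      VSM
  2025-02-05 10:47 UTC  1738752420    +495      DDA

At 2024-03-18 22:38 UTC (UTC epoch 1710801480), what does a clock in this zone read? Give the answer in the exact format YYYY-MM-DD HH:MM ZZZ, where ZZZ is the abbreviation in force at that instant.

2024-03-19 06:23 VSM

Query: 2024-03-18 22:38 UTC
Rule 1/4 (VSM, +07:45): 2024-01-05 15:09 UTC ≤ query < 2024-05-01 00:43 UTC
22·60 + 38 + 465 = 1823 min
1823 = 1·1440 + 383; 383 = 6·60 + 23 → 06:23, 2024-03-18 + 1 day = 2024-03-19
→ 2024-03-19 06:23 VSM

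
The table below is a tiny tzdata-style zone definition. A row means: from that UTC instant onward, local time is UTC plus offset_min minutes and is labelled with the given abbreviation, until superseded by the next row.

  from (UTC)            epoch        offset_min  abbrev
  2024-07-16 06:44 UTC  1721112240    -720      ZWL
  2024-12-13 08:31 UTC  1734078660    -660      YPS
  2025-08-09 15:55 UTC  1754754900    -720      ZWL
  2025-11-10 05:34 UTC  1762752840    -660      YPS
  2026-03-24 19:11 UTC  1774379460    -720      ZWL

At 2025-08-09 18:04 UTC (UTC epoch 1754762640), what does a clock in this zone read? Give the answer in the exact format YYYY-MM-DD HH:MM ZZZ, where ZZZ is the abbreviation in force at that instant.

2025-08-09 06:04 ZWL

Query: 2025-08-09 18:04 UTC
Rule 3/5 (ZWL, -12:00): 2025-08-09 15:55 UTC ≤ query < 2025-11-10 05:34 UTC
18·60 + 4 - 720 = 364 min
364 = 0·1440 + 364; 364 = 6·60 + 4 → 06:04, same day
→ 2025-08-09 06:04 ZWL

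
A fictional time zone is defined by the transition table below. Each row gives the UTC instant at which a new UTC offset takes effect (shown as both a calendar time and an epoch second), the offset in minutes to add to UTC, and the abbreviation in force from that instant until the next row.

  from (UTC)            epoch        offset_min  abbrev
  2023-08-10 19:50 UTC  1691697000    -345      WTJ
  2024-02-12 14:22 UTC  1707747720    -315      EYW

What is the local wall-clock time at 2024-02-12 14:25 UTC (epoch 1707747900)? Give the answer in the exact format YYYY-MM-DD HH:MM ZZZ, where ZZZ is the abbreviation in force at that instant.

2024-02-12 09:10 EYW

Query: 2024-02-12 14:25 UTC
Rule 2/2 (EYW, -05:15): 2024-02-12 14:22 UTC ≤ query < +∞
14·60 + 25 - 315 = 550 min
550 = 0·1440 + 550; 550 = 9·60 + 10 → 09:10, same day
→ 2024-02-12 09:10 EYW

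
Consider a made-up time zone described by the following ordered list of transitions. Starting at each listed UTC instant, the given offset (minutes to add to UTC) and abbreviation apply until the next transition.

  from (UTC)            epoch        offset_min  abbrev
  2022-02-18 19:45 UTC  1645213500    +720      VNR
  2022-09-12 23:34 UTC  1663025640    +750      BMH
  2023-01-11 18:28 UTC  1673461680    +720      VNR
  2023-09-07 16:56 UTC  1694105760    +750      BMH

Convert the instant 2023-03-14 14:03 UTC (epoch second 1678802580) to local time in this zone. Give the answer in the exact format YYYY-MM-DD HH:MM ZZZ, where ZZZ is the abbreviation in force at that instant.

Query: 2023-03-14 14:03 UTC
Rule 3/4 (VNR, +12:00): 2023-01-11 18:28 UTC ≤ query < 2023-09-07 16:56 UTC
14·60 + 3 + 720 = 1563 min
1563 = 1·1440 + 123; 123 = 2·60 + 3 → 02:03, 2023-03-14 + 1 day = 2023-03-15
→ 2023-03-15 02:03 VNR

2023-03-15 02:03 VNR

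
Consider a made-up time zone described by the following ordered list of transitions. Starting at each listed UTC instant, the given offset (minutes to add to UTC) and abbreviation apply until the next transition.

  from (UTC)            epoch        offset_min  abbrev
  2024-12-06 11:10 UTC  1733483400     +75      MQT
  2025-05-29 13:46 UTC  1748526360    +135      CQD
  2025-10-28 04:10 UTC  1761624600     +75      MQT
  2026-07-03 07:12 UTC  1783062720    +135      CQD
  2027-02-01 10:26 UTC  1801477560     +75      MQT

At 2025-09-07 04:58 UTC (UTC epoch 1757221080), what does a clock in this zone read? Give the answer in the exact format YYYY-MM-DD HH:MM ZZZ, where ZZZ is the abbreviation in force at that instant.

Query: 2025-09-07 04:58 UTC
Rule 2/5 (CQD, +02:15): 2025-05-29 13:46 UTC ≤ query < 2025-10-28 04:10 UTC
4·60 + 58 + 135 = 433 min
433 = 0·1440 + 433; 433 = 7·60 + 13 → 07:13, same day
→ 2025-09-07 07:13 CQD

2025-09-07 07:13 CQD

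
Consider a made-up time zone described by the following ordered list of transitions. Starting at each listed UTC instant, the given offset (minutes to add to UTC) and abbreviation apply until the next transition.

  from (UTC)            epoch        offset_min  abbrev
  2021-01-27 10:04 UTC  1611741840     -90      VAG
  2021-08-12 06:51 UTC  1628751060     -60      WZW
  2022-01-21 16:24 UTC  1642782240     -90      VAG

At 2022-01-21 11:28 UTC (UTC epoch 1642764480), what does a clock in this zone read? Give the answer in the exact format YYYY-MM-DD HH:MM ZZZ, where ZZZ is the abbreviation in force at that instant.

2022-01-21 10:28 WZW

Query: 2022-01-21 11:28 UTC
Rule 2/3 (WZW, -01:00): 2021-08-12 06:51 UTC ≤ query < 2022-01-21 16:24 UTC
11·60 + 28 - 60 = 628 min
628 = 0·1440 + 628; 628 = 10·60 + 28 → 10:28, same day
→ 2022-01-21 10:28 WZW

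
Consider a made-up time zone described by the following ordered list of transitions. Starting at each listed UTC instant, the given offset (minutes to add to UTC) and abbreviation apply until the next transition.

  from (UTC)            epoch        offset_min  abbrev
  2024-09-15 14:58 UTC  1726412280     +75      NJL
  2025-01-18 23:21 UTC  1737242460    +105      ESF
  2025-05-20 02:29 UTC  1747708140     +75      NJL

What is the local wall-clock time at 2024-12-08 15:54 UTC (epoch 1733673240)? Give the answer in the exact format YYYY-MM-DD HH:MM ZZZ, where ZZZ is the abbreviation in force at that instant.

Query: 2024-12-08 15:54 UTC
Rule 1/3 (NJL, +01:15): 2024-09-15 14:58 UTC ≤ query < 2025-01-18 23:21 UTC
15·60 + 54 + 75 = 1029 min
1029 = 0·1440 + 1029; 1029 = 17·60 + 9 → 17:09, same day
→ 2024-12-08 17:09 NJL

2024-12-08 17:09 NJL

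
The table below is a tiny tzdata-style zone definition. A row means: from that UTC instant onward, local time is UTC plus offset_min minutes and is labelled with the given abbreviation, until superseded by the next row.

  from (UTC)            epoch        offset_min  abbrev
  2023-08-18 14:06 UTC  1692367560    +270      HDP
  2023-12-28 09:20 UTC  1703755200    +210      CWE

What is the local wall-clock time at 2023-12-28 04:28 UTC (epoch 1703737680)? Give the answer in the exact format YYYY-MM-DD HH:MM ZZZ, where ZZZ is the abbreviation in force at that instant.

2023-12-28 08:58 HDP

Query: 2023-12-28 04:28 UTC
Rule 1/2 (HDP, +04:30): 2023-08-18 14:06 UTC ≤ query < 2023-12-28 09:20 UTC
4·60 + 28 + 270 = 538 min
538 = 0·1440 + 538; 538 = 8·60 + 58 → 08:58, same day
→ 2023-12-28 08:58 HDP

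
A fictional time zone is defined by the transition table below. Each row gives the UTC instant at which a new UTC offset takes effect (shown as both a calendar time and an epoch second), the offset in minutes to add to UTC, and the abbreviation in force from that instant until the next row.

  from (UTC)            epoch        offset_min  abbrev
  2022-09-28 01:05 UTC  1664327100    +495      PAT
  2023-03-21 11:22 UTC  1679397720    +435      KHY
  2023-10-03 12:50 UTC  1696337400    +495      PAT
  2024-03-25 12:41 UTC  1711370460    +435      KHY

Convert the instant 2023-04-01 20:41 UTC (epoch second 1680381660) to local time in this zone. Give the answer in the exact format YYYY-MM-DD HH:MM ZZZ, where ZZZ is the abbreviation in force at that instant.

2023-04-02 03:56 KHY

Query: 2023-04-01 20:41 UTC
Rule 2/4 (KHY, +07:15): 2023-03-21 11:22 UTC ≤ query < 2023-10-03 12:50 UTC
20·60 + 41 + 435 = 1676 min
1676 = 1·1440 + 236; 236 = 3·60 + 56 → 03:56, 2023-04-01 + 1 day = 2023-04-02
→ 2023-04-02 03:56 KHY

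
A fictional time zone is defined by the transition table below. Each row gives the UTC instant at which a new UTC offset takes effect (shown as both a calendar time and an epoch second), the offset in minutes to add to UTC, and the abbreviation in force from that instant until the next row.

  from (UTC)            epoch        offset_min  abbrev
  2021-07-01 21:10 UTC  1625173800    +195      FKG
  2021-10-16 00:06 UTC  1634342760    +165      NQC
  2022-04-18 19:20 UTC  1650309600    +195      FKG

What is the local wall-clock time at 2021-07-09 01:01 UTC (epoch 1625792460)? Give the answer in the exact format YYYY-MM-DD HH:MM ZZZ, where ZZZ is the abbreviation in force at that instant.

Query: 2021-07-09 01:01 UTC
Rule 1/3 (FKG, +03:15): 2021-07-01 21:10 UTC ≤ query < 2021-10-16 00:06 UTC
1·60 + 1 + 195 = 256 min
256 = 0·1440 + 256; 256 = 4·60 + 16 → 04:16, same day
→ 2021-07-09 04:16 FKG

2021-07-09 04:16 FKG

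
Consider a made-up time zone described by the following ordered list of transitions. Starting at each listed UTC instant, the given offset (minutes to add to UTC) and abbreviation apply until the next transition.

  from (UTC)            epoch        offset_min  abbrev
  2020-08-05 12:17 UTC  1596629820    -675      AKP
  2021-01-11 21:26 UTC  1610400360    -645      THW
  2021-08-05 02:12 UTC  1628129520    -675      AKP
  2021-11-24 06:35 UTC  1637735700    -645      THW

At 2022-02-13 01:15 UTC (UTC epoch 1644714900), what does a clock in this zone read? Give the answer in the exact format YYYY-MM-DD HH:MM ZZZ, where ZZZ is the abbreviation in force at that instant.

Query: 2022-02-13 01:15 UTC
Rule 4/4 (THW, -10:45): 2021-11-24 06:35 UTC ≤ query < +∞
1·60 + 15 - 645 = -570 min
-570 = -1·1440 + 870; 870 = 14·60 + 30 → 14:30, 2022-02-13 - 1 day = 2022-02-12
→ 2022-02-12 14:30 THW

2022-02-12 14:30 THW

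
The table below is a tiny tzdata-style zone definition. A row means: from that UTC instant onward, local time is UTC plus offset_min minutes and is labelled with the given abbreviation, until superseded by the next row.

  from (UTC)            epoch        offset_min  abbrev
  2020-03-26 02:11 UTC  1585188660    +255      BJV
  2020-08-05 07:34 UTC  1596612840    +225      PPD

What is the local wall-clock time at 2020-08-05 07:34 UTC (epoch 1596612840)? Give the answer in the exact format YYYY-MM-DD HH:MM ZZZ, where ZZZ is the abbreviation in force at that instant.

Query: 2020-08-05 07:34 UTC
Rule 2/2 (PPD, +03:45): 2020-08-05 07:34 UTC ≤ query < +∞
7·60 + 34 + 225 = 679 min
679 = 0·1440 + 679; 679 = 11·60 + 19 → 11:19, same day
→ 2020-08-05 11:19 PPD

2020-08-05 11:19 PPD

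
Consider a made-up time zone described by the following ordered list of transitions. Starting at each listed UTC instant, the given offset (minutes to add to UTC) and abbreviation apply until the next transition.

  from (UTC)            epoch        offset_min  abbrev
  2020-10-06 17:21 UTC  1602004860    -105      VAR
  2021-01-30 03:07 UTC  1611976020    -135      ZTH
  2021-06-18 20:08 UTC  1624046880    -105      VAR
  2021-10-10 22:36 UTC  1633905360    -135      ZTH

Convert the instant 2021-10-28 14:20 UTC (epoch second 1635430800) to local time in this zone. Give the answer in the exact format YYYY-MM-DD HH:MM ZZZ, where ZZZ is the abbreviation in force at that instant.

2021-10-28 12:05 ZTH

Query: 2021-10-28 14:20 UTC
Rule 4/4 (ZTH, -02:15): 2021-10-10 22:36 UTC ≤ query < +∞
14·60 + 20 - 135 = 725 min
725 = 0·1440 + 725; 725 = 12·60 + 5 → 12:05, same day
→ 2021-10-28 12:05 ZTH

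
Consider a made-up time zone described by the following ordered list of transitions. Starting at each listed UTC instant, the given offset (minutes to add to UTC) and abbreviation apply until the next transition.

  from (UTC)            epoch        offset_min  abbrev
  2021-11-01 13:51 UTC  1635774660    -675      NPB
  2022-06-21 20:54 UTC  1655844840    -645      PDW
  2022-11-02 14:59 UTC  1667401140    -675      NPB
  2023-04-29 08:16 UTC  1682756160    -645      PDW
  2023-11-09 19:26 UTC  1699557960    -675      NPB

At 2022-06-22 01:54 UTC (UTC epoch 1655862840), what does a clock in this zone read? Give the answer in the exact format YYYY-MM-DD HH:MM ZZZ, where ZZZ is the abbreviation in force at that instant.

Query: 2022-06-22 01:54 UTC
Rule 2/5 (PDW, -10:45): 2022-06-21 20:54 UTC ≤ query < 2022-11-02 14:59 UTC
1·60 + 54 - 645 = -531 min
-531 = -1·1440 + 909; 909 = 15·60 + 9 → 15:09, 2022-06-22 - 1 day = 2022-06-21
→ 2022-06-21 15:09 PDW

2022-06-21 15:09 PDW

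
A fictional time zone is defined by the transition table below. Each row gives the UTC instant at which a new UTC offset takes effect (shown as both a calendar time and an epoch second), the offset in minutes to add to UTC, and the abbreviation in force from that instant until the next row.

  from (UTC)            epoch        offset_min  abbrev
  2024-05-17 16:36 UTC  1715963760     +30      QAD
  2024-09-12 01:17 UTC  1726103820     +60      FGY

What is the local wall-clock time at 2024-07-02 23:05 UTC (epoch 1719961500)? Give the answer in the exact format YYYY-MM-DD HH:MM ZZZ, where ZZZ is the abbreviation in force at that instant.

Query: 2024-07-02 23:05 UTC
Rule 1/2 (QAD, +00:30): 2024-05-17 16:36 UTC ≤ query < 2024-09-12 01:17 UTC
23·60 + 5 + 30 = 1415 min
1415 = 0·1440 + 1415; 1415 = 23·60 + 35 → 23:35, same day
→ 2024-07-02 23:35 QAD

2024-07-02 23:35 QAD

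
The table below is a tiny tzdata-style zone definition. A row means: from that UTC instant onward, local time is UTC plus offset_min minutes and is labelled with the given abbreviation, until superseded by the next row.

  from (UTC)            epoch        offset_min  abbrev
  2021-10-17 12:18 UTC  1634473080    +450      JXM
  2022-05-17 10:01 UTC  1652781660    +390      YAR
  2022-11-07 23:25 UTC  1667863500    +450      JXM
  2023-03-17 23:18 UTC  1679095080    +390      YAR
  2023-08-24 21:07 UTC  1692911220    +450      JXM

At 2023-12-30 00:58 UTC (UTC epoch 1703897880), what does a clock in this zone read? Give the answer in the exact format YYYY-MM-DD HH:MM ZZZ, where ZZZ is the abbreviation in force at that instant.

2023-12-30 08:28 JXM

Query: 2023-12-30 00:58 UTC
Rule 5/5 (JXM, +07:30): 2023-08-24 21:07 UTC ≤ query < +∞
0·60 + 58 + 450 = 508 min
508 = 0·1440 + 508; 508 = 8·60 + 28 → 08:28, same day
→ 2023-12-30 08:28 JXM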